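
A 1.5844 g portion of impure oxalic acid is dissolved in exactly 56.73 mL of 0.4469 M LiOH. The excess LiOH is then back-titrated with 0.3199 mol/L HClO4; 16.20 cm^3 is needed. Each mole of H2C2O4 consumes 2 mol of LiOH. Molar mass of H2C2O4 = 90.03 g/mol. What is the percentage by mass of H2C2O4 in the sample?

Total n(LiOH) added = 0.4469 x 0.05673 = 0.02535 mol.
n(HClO4) used = 0.3199 x 0.01620 = 0.005182 mol, which equals the excess n(LiOH).
So n(LiOH) consumed by the sample = 0.02535 - 0.005182 = 0.02017 mol.
n(H2C2O4) = 0.02017 / 2 = 0.01009 mol.
mass H2C2O4 = 0.01009 x 90.03 = 0.9080 g, so %H2C2O4 = 0.9080/1.5844 x 100 = 57.3%.

57.3%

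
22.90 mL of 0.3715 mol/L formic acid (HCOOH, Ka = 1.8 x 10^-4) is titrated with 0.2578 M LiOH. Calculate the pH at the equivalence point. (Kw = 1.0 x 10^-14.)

8.46

n(HCOOH) = 0.3715 x 0.02290 = 0.008507 mol; V(LiOH) at equivalence = 0.008507/0.2578 = 0.03300 L.
At equivalence all the acid is converted to HCOO-; total volume = 0.02290 + 0.03300 = 0.05590 L, so [HCOO-] = 0.008507/0.05590 = 0.1522 M.
Kb = Kw/Ka = 1.0e-14 / 1.8 x 10^-4 = 5.56e-11.
[OH^-] = sqrt(Kb x [HCOO-]) = sqrt(5.56e-11 x 0.1522) = 2.91e-6 M.
pOH = 5.54, so pH = 14.00 - 5.54 = 8.46.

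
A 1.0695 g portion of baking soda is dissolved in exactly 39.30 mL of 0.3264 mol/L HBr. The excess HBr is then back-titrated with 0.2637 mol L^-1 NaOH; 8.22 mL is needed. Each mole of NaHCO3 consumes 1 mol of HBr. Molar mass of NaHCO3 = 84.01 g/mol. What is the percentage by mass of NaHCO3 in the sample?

Total n(HBr) added = 0.3264 x 0.03930 = 0.01283 mol.
n(NaOH) used = 0.2637 x 0.008220 = 0.002168 mol, which equals the excess n(HBr).
So n(HBr) consumed by the sample = 0.01283 - 0.002168 = 0.01066 mol.
n(NaHCO3) = 0.01066 / 1 = 0.01066 mol.
mass NaHCO3 = 0.01066 x 84.01 = 0.8955 g, so %NaHCO3 = 0.8955/1.0695 x 100 = 83.7%.

83.7%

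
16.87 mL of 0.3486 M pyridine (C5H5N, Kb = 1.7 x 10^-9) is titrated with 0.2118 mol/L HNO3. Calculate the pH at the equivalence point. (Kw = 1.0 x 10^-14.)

n(C5H5N) = 0.3486 x 0.01687 = 0.005881 mol; V(HNO3) at equivalence = 0.005881/0.2118 = 0.02777 L.
At equivalence the base is fully converted to C5H5NH+; total volume = 0.04464 L, so [C5H5NH+] = 0.005881/0.04464 = 0.1318 M.
Ka(C5H5NH+) = Kw/Kb = 1.0e-14 / 1.7 x 10^-9 = 5.88e-6.
[H^+] = sqrt(Ka x [C5H5NH+]) = sqrt(5.88e-6 x 0.1318) = 0.000880 M.
pH = -log(0.000880) = 3.06.

3.06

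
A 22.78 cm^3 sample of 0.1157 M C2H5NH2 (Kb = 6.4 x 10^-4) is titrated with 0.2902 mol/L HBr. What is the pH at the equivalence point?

n(C2H5NH2) = 0.1157 x 0.02278 = 0.002636 mol; V(HBr) at equivalence = 0.002636/0.2902 = 0.009082 L.
At equivalence the base is fully converted to C2H5NH3+; total volume = 0.03186 L, so [C2H5NH3+] = 0.002636/0.03186 = 0.08272 M.
Ka(C2H5NH3+) = Kw/Kb = 1.0e-14 / 6.4 x 10^-4 = 1.56e-11.
[H^+] = sqrt(Ka x [C2H5NH3+]) = sqrt(1.56e-11 x 0.08272) = 1.14e-6 M.
pH = -log(1.14e-6) = 5.94.

5.94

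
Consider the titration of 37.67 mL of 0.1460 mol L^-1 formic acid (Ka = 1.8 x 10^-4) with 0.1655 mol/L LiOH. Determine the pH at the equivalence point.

n(HCOOH) = 0.1460 x 0.03767 = 0.005500 mol; V(LiOH) at equivalence = 0.005500/0.1655 = 0.03323 L.
At equivalence all the acid is converted to HCOO-; total volume = 0.03767 + 0.03323 = 0.07090 L, so [HCOO-] = 0.005500/0.07090 = 0.07757 M.
Kb = Kw/Ka = 1.0e-14 / 1.8 x 10^-4 = 5.56e-11.
[OH^-] = sqrt(Kb x [HCOO-]) = sqrt(5.56e-11 x 0.07757) = 2.08e-6 M.
pOH = 5.68, so pH = 14.00 - 5.68 = 8.32.

8.32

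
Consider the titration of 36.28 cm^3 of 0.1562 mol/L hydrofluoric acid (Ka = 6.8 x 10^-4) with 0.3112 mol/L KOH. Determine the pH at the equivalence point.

n(HF) = 0.1562 x 0.03628 = 0.005667 mol; V(KOH) at equivalence = 0.005667/0.3112 = 0.01821 L.
At equivalence all the acid is converted to F-; total volume = 0.03628 + 0.01821 = 0.05449 L, so [F-] = 0.005667/0.05449 = 0.1040 M.
Kb = Kw/Ka = 1.0e-14 / 6.8 x 10^-4 = 1.47e-11.
[OH^-] = sqrt(Kb x [F-]) = sqrt(1.47e-11 x 0.1040) = 1.24e-6 M.
pOH = 5.91, so pH = 14.00 - 5.91 = 8.09.

8.09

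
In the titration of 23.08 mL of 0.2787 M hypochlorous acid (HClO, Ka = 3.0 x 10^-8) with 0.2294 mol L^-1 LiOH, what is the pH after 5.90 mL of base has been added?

6.95

Initial n(HClO) = 0.2787 x 0.02308 = 0.006432 mol.
n(LiOH) added = 0.2294 x 0.005900 = 0.001353 mol, converting that many moles of HClO to ClO-.
Remaining n(HClO) = 0.005079 mol; n(ClO-) = 0.001353 mol.
By Henderson-Hasselbalch, pH = pKa + log([A^-]/[HA]) = 7.52 + log(0.001353/0.005079) = 7.52 + (-0.57) = 6.95.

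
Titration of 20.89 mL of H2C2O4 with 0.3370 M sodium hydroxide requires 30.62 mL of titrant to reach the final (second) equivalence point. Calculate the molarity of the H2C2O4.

0.247 M

n(NaOH) = 0.3370 x 0.03062 = 0.01032 mol.
At the final (second) equivalence point, 2 mol OH^- react per mol H2C2O4, so n(H2C2O4) = 0.01032 / 2 = 0.005159 mol.
[H2C2O4] = 0.005159 / 0.02089 L = 0.247 M.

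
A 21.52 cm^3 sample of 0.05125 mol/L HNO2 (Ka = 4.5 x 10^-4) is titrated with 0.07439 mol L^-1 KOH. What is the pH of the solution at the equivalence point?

n(HNO2) = 0.05125 x 0.02152 = 0.001103 mol; V(KOH) at equivalence = 0.001103/0.07439 = 0.01483 L.
At equivalence all the acid is converted to NO2-; total volume = 0.02152 + 0.01483 = 0.03635 L, so [NO2-] = 0.001103/0.03635 = 0.03034 M.
Kb = Kw/Ka = 1.0e-14 / 4.5 x 10^-4 = 2.22e-11.
[OH^-] = sqrt(Kb x [NO2-]) = sqrt(2.22e-11 x 0.03034) = 8.21e-7 M.
pOH = 6.09, so pH = 14.00 - 6.09 = 7.91.

7.91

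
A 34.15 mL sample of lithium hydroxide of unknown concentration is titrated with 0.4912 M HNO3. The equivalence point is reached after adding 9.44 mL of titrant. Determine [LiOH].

n(HNO3) delivered = 0.4912 x 0.009440 = 0.004637 mol.
For a 1:1 reaction, n(LiOH) = 0.004637 mol.
[LiOH] = 0.004637 mol / 0.03415 L = 0.136 M.

0.136 M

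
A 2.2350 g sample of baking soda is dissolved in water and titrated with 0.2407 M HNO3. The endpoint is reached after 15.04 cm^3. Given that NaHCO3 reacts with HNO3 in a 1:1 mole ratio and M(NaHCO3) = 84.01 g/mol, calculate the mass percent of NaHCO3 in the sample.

n(HNO3) = 0.2407 x 0.01504 = 0.003620 mol.
n(NaHCO3) = 0.003620 / 1 = 0.003620 mol.
mass of NaHCO3 = 0.003620 x 84.01 = 0.3041 g.
% purity = 0.3041 / 2.2350 x 100 = 13.6%.

13.6%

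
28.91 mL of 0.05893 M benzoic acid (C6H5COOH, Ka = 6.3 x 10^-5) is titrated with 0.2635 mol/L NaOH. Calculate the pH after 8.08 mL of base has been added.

12.06

n(acid) = 0.05893 x 0.02891 = 0.001704 mol; n(NaOH) added = 0.2635 x 0.008080 = 0.002129 mol.
Base is in excess by 0.002129 - 0.001704 = 0.0004254 mol in a total volume of 0.03699 L.
[OH^-] = 0.0004254/0.03699 = 0.01150 M, so pOH = 1.94 and pH = 14.00 - 1.94 = 12.06.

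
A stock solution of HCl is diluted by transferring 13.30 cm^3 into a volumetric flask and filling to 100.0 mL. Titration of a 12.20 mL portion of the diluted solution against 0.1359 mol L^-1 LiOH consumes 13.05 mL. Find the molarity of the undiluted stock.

n(LiOH) = 0.1359 x 0.01305 = 0.001773 mol.
n(HCl) in the aliquot = 0.001773 mol.
[diluted HCl] = 0.001773 / 0.01220 = 0.1454 M.
Dilution factor = 100.0/13.30 = 7.519, so [stock] = 0.1454 x 7.519 = 1.09 M.

1.09 M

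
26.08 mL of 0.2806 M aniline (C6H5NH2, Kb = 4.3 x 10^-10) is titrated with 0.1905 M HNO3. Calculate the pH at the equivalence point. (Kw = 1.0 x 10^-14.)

n(C6H5NH2) = 0.2806 x 0.02608 = 0.007318 mol; V(HNO3) at equivalence = 0.007318/0.1905 = 0.03841 L.
At equivalence the base is fully converted to C6H5NH3+; total volume = 0.06449 L, so [C6H5NH3+] = 0.007318/0.06449 = 0.1135 M.
Ka(C6H5NH3+) = Kw/Kb = 1.0e-14 / 4.3 x 10^-10 = 2.33e-5.
[H^+] = sqrt(Ka x [C6H5NH3+]) = sqrt(2.33e-5 x 0.1135) = 0.00162 M.
pH = -log(0.00162) = 2.79.

2.79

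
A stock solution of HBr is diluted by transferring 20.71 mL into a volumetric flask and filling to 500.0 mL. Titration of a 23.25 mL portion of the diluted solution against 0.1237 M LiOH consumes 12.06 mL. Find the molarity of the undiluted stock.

n(LiOH) = 0.1237 x 0.01206 = 0.001492 mol.
n(HBr) in the aliquot = 0.001492 mol.
[diluted HBr] = 0.001492 / 0.02325 = 0.06416 M.
Dilution factor = 500.0/20.71 = 24.14, so [stock] = 0.06416 x 24.14 = 1.55 M.

1.55 M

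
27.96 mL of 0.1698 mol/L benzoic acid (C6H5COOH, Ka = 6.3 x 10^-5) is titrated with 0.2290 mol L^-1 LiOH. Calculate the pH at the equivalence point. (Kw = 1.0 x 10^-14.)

n(C6H5COOH) = 0.1698 x 0.02796 = 0.004748 mol; V(LiOH) at equivalence = 0.004748/0.2290 = 0.02073 L.
At equivalence all the acid is converted to C6H5COO-; total volume = 0.02796 + 0.02073 = 0.04869 L, so [C6H5COO-] = 0.004748/0.04869 = 0.09750 M.
Kb = Kw/Ka = 1.0e-14 / 6.3 x 10^-5 = 1.59e-10.
[OH^-] = sqrt(Kb x [C6H5COO-]) = sqrt(1.59e-10 x 0.09750) = 3.93e-6 M.
pOH = 5.41, so pH = 14.00 - 5.41 = 8.59.

8.59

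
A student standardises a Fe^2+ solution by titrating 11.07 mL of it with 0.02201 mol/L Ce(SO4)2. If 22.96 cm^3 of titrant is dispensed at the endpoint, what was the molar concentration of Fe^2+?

n(Ce(SO4)2) = 0.02201 x 0.02296 = 0.0005053 mol.
From the balanced equation, 1 mol Ce(SO4)2 reacts with 1 mol Fe^2+, so n(Fe^2+) = 0.0005053 x 1/1 = 0.0005053 mol.
[Fe^2+] = 0.0005053 / 0.01107 L = 0.0457 M.

0.0457 M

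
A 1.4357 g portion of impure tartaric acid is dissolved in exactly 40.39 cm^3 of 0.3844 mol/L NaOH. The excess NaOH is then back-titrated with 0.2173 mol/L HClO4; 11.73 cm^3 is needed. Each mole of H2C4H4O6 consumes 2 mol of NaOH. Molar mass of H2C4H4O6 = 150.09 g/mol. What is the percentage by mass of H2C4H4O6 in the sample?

Total n(NaOH) added = 0.3844 x 0.04039 = 0.01553 mol.
n(HClO4) used = 0.2173 x 0.01173 = 0.002549 mol, which equals the excess n(NaOH).
So n(NaOH) consumed by the sample = 0.01553 - 0.002549 = 0.01298 mol.
n(H2C4H4O6) = 0.01298 / 2 = 0.006488 mol.
mass H2C4H4O6 = 0.006488 x 150.09 = 0.9739 g, so %H2C4H4O6 = 0.9739/1.4357 x 100 = 67.8%.

67.8%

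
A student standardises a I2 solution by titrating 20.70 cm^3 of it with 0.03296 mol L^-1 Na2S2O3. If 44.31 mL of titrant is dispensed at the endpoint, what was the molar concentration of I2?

0.0353 M

n(Na2S2O3) = 0.03296 x 0.04431 = 0.001460 mol.
From the balanced equation, 2 mol Na2S2O3 reacts with 1 mol I2, so n(I2) = 0.001460 x 1/2 = 0.0007302 mol.
[I2] = 0.0007302 / 0.02070 L = 0.0353 M.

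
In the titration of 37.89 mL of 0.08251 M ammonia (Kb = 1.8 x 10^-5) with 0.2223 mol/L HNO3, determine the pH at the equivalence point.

5.24

n(NH3) = 0.08251 x 0.03789 = 0.003126 mol; V(HNO3) at equivalence = 0.003126/0.2223 = 0.01406 L.
At equivalence the base is fully converted to NH4+; total volume = 0.05195 L, so [NH4+] = 0.003126/0.05195 = 0.06018 M.
Ka(NH4+) = Kw/Kb = 1.0e-14 / 1.8 x 10^-5 = 5.56e-10.
[H^+] = sqrt(Ka x [NH4+]) = sqrt(5.56e-10 x 0.06018) = 5.78e-6 M.
pH = -log(5.78e-6) = 5.24.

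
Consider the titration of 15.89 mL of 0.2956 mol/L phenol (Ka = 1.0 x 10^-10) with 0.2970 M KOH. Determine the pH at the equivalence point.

11.59

n(C6H5OH) = 0.2956 x 0.01589 = 0.004697 mol; V(KOH) at equivalence = 0.004697/0.2970 = 0.01582 L.
At equivalence all the acid is converted to C6H5O-; total volume = 0.01589 + 0.01582 = 0.03171 L, so [C6H5O-] = 0.004697/0.03171 = 0.1481 M.
Kb = Kw/Ka = 1.0e-14 / 1.0 x 10^-10 = 0.000100.
[OH^-] = sqrt(Kb x [C6H5O-]) = sqrt(0.000100 x 0.1481) = 0.00385 M.
pOH = 2.41, so pH = 14.00 - 2.41 = 11.59.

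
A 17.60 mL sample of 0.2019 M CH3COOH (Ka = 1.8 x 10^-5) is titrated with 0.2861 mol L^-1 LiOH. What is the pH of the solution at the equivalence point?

n(CH3COOH) = 0.2019 x 0.01760 = 0.003553 mol; V(LiOH) at equivalence = 0.003553/0.2861 = 0.01242 L.
At equivalence all the acid is converted to CH3COO-; total volume = 0.01760 + 0.01242 = 0.03002 L, so [CH3COO-] = 0.003553/0.03002 = 0.1184 M.
Kb = Kw/Ka = 1.0e-14 / 1.8 x 10^-5 = 5.56e-10.
[OH^-] = sqrt(Kb x [CH3COO-]) = sqrt(5.56e-10 x 0.1184) = 8.11e-6 M.
pOH = 5.09, so pH = 14.00 - 5.09 = 8.91.

8.91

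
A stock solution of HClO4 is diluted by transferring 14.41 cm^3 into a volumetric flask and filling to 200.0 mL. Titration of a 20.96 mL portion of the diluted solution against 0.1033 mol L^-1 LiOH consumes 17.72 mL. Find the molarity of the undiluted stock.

n(LiOH) = 0.1033 x 0.01772 = 0.001830 mol.
n(HClO4) in the aliquot = 0.001830 mol.
[diluted HClO4] = 0.001830 / 0.02096 = 0.08733 M.
Dilution factor = 200.0/14.41 = 13.88, so [stock] = 0.08733 x 13.88 = 1.21 M.

1.21 M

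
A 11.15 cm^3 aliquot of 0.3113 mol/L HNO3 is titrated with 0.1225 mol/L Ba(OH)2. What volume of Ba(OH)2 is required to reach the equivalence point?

n(HNO3) = 0.3113 mol/L x 0.01115 L = 0.003471 mol.
The neutralisation is 2 HNO3 : 1 Ba(OH)2, so n(Ba(OH)2) = 0.003471 x 1/2 = 0.001735 mol.
V(Ba(OH)2) = 0.001735 / 0.1225 = 0.01417 L = 14.2 mL.

14.2 mL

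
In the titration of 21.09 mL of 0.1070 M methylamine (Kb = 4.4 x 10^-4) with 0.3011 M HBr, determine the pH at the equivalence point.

n(CH3NH2) = 0.1070 x 0.02109 = 0.002257 mol; V(HBr) at equivalence = 0.002257/0.3011 = 0.007495 L.
At equivalence the base is fully converted to CH3NH3+; total volume = 0.02858 L, so [CH3NH3+] = 0.002257/0.02858 = 0.07895 M.
Ka(CH3NH3+) = Kw/Kb = 1.0e-14 / 4.4 x 10^-4 = 2.27e-11.
[H^+] = sqrt(Ka x [CH3NH3+]) = sqrt(2.27e-11 x 0.07895) = 1.34e-6 M.
pH = -log(1.34e-6) = 5.87.

5.87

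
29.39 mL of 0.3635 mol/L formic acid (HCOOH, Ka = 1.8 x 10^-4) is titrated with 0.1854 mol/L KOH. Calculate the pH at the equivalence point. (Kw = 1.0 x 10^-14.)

8.42

n(HCOOH) = 0.3635 x 0.02939 = 0.01068 mol; V(KOH) at equivalence = 0.01068/0.1854 = 0.05762 L.
At equivalence all the acid is converted to HCOO-; total volume = 0.02939 + 0.05762 = 0.08701 L, so [HCOO-] = 0.01068/0.08701 = 0.1228 M.
Kb = Kw/Ka = 1.0e-14 / 1.8 x 10^-4 = 5.56e-11.
[OH^-] = sqrt(Kb x [HCOO-]) = sqrt(5.56e-11 x 0.1228) = 2.61e-6 M.
pOH = 5.58, so pH = 14.00 - 5.58 = 8.42.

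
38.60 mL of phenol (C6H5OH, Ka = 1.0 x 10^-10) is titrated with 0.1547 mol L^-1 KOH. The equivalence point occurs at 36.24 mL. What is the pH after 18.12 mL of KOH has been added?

10.00

18.12 mL is exactly half the equivalence volume (36.24/2), i.e. the half-equivalence point.
There, n(HA) = n(A^-), so pH = pKa = -log(1.0 x 10^-10) = 10.00.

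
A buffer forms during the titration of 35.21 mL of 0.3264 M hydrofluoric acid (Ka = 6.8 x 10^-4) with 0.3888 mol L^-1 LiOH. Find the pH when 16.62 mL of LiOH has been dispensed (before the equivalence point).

3.28

Initial n(HF) = 0.3264 x 0.03521 = 0.01149 mol.
n(LiOH) added = 0.3888 x 0.01662 = 0.006462 mol, converting that many moles of HF to F-.
Remaining n(HF) = 0.005031 mol; n(F-) = 0.006462 mol.
By Henderson-Hasselbalch, pH = pKa + log([A^-]/[HA]) = 3.17 + log(0.006462/0.005031) = 3.17 + (+0.11) = 3.28.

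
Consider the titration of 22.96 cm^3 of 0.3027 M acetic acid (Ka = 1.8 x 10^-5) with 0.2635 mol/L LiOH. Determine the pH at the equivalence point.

8.95

n(CH3COOH) = 0.3027 x 0.02296 = 0.006950 mol; V(LiOH) at equivalence = 0.006950/0.2635 = 0.02638 L.
At equivalence all the acid is converted to CH3COO-; total volume = 0.02296 + 0.02638 = 0.04934 L, so [CH3COO-] = 0.006950/0.04934 = 0.1409 M.
Kb = Kw/Ka = 1.0e-14 / 1.8 x 10^-5 = 5.56e-10.
[OH^-] = sqrt(Kb x [CH3COO-]) = sqrt(5.56e-10 x 0.1409) = 8.85e-6 M.
pOH = 5.05, so pH = 14.00 - 5.05 = 8.95.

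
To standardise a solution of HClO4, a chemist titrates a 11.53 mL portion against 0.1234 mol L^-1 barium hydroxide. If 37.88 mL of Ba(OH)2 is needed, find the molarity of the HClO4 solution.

n(Ba(OH)2) delivered = 0.1234 x 0.03788 = 0.004674 mol.
The reaction is 2 HClO4 + 1 Ba(OH)2, so n(HClO4) = 0.004674 x 2/1 = 0.009349 mol.
[HClO4] = 0.009349 mol / 0.01153 L = 0.811 M.

0.811 M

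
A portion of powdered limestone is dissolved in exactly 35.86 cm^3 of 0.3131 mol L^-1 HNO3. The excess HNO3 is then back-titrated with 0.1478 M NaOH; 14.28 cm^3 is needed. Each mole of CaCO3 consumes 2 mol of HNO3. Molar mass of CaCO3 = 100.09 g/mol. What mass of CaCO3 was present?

Total n(HNO3) added = 0.3131 x 0.03586 = 0.01123 mol.
n(NaOH) used = 0.1478 x 0.01428 = 0.002111 mol, which equals the excess n(HNO3).
So n(HNO3) consumed by the sample = 0.01123 - 0.002111 = 0.009117 mol.
n(CaCO3) = 0.009117 / 2 = 0.004559 mol.
mass = 0.004559 mol x 100.09 g/mol = 0.456 g.

0.456 g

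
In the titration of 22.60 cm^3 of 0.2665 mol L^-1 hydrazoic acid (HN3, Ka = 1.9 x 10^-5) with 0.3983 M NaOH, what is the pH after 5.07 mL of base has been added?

4.42

Initial n(HN3) = 0.2665 x 0.02260 = 0.006023 mol.
n(NaOH) added = 0.3983 x 0.005070 = 0.002019 mol, converting that many moles of HN3 to N3-.
Remaining n(HN3) = 0.004004 mol; n(N3-) = 0.002019 mol.
By Henderson-Hasselbalch, pH = pKa + log([A^-]/[HA]) = 4.72 + log(0.002019/0.004004) = 4.72 + (-0.30) = 4.42.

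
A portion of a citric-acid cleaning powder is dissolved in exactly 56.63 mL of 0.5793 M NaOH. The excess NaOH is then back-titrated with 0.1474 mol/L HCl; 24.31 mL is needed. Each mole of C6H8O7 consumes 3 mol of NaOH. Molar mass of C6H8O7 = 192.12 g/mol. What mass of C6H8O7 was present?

Total n(NaOH) added = 0.5793 x 0.05663 = 0.03281 mol.
n(HCl) used = 0.1474 x 0.02431 = 0.003583 mol, which equals the excess n(NaOH).
So n(NaOH) consumed by the sample = 0.03281 - 0.003583 = 0.02922 mol.
n(C6H8O7) = 0.02922 / 3 = 0.009741 mol.
mass = 0.009741 mol x 192.12 g/mol = 1.87 g.

1.87 g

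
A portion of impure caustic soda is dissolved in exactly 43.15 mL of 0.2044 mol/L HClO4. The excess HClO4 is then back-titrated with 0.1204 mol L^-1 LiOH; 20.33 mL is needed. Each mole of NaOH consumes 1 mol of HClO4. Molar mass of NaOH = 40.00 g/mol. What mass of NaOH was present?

0.255 g

Total n(HClO4) added = 0.2044 x 0.04315 = 0.008820 mol.
n(LiOH) used = 0.1204 x 0.02033 = 0.002448 mol, which equals the excess n(HClO4).
So n(HClO4) consumed by the sample = 0.008820 - 0.002448 = 0.006372 mol.
n(NaOH) = 0.006372 / 1 = 0.006372 mol.
mass = 0.006372 mol x 40.00 g/mol = 0.255 g.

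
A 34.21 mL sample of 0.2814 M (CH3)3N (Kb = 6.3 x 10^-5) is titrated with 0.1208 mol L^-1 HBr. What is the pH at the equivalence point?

n((CH3)3N) = 0.2814 x 0.03421 = 0.009627 mol; V(HBr) at equivalence = 0.009627/0.1208 = 0.07969 L.
At equivalence the base is fully converted to (CH3)3NH+; total volume = 0.1139 L, so [(CH3)3NH+] = 0.009627/0.1139 = 0.08452 M.
Ka((CH3)3NH+) = Kw/Kb = 1.0e-14 / 6.3 x 10^-5 = 1.59e-10.
[H^+] = sqrt(Ka x [(CH3)3NH+]) = sqrt(1.59e-10 x 0.08452) = 3.66e-6 M.
pH = -log(3.66e-6) = 5.44.

5.44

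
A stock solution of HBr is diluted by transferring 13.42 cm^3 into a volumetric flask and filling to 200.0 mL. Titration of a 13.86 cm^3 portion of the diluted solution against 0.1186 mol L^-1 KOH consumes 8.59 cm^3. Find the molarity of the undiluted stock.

n(KOH) = 0.1186 x 0.008590 = 0.001019 mol.
n(HBr) in the aliquot = 0.001019 mol.
[diluted HBr] = 0.001019 / 0.01386 = 0.07350 M.
Dilution factor = 200.0/13.42 = 14.90, so [stock] = 0.07350 x 14.90 = 1.10 M.

1.10 M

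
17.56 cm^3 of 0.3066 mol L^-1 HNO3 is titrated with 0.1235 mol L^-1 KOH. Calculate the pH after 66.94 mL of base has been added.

12.53

n(acid) = 0.3066 x 0.01756 = 0.005384 mol; n(KOH) added = 0.1235 x 0.06694 = 0.008267 mol.
Base is in excess by 0.008267 - 0.005384 = 0.002883 mol in a total volume of 0.08450 L.
[OH^-] = 0.002883/0.08450 = 0.03412 M, so pOH = 1.47 and pH = 14.00 - 1.47 = 12.53.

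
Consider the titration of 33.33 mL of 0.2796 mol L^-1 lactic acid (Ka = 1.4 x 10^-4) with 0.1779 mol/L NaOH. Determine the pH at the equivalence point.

8.45

n(HC3H5O3) = 0.2796 x 0.03333 = 0.009319 mol; V(NaOH) at equivalence = 0.009319/0.1779 = 0.05238 L.
At equivalence all the acid is converted to C3H5O3-; total volume = 0.03333 + 0.05238 = 0.08571 L, so [C3H5O3-] = 0.009319/0.08571 = 0.1087 M.
Kb = Kw/Ka = 1.0e-14 / 1.4 x 10^-4 = 7.14e-11.
[OH^-] = sqrt(Kb x [C3H5O3-]) = sqrt(7.14e-11 x 0.1087) = 2.79e-6 M.
pOH = 5.55, so pH = 14.00 - 5.55 = 8.45.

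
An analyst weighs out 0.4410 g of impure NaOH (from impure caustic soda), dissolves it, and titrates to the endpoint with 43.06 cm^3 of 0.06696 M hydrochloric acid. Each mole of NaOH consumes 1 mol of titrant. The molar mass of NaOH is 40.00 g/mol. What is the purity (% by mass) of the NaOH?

26.2%

n(HCl) = 0.06696 x 0.04306 = 0.002883 mol.
n(NaOH) = 0.002883 / 1 = 0.002883 mol.
mass of NaOH = 0.002883 x 40.00 = 0.1153 g.
% purity = 0.1153 / 0.4410 x 100 = 26.2%.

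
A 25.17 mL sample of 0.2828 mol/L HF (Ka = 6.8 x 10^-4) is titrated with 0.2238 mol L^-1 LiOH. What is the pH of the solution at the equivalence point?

n(HF) = 0.2828 x 0.02517 = 0.007118 mol; V(LiOH) at equivalence = 0.007118/0.2238 = 0.03181 L.
At equivalence all the acid is converted to F-; total volume = 0.02517 + 0.03181 = 0.05698 L, so [F-] = 0.007118/0.05698 = 0.1249 M.
Kb = Kw/Ka = 1.0e-14 / 6.8 x 10^-4 = 1.47e-11.
[OH^-] = sqrt(Kb x [F-]) = sqrt(1.47e-11 x 0.1249) = 1.36e-6 M.
pOH = 5.87, so pH = 14.00 - 5.87 = 8.13.

8.13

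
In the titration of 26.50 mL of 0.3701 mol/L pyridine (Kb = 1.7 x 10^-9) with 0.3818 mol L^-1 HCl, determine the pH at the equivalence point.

n(C5H5N) = 0.3701 x 0.02650 = 0.009808 mol; V(HCl) at equivalence = 0.009808/0.3818 = 0.02569 L.
At equivalence the base is fully converted to C5H5NH+; total volume = 0.05219 L, so [C5H5NH+] = 0.009808/0.05219 = 0.1879 M.
Ka(C5H5NH+) = Kw/Kb = 1.0e-14 / 1.7 x 10^-9 = 5.88e-6.
[H^+] = sqrt(Ka x [C5H5NH+]) = sqrt(5.88e-6 x 0.1879) = 0.00105 M.
pH = -log(0.00105) = 2.98.

2.98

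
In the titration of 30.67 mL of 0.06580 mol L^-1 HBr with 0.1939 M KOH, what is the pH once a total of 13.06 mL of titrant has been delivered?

12.07

n(acid) = 0.06580 x 0.03067 = 0.002018 mol; n(KOH) added = 0.1939 x 0.01306 = 0.002532 mol.
Base is in excess by 0.002532 - 0.002018 = 0.0005142 mol in a total volume of 0.04373 L.
[OH^-] = 0.0005142/0.04373 = 0.01176 M, so pOH = 1.93 and pH = 14.00 - 1.93 = 12.07.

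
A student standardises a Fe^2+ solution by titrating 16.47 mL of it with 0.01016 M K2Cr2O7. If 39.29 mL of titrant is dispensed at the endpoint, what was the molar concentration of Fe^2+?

0.145 M

n(K2Cr2O7) = 0.01016 x 0.03929 = 0.0003992 mol.
From the balanced equation, 1 mol K2Cr2O7 reacts with 6 mol Fe^2+, so n(Fe^2+) = 0.0003992 x 6/1 = 0.002395 mol.
[Fe^2+] = 0.002395 / 0.01647 L = 0.145 M.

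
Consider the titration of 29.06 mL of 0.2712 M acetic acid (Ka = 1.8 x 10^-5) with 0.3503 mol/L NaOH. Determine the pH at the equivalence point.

n(CH3COOH) = 0.2712 x 0.02906 = 0.007881 mol; V(NaOH) at equivalence = 0.007881/0.3503 = 0.02250 L.
At equivalence all the acid is converted to CH3COO-; total volume = 0.02906 + 0.02250 = 0.05156 L, so [CH3COO-] = 0.007881/0.05156 = 0.1529 M.
Kb = Kw/Ka = 1.0e-14 / 1.8 x 10^-5 = 5.56e-10.
[OH^-] = sqrt(Kb x [CH3COO-]) = sqrt(5.56e-10 x 0.1529) = 9.22e-6 M.
pOH = 5.04, so pH = 14.00 - 5.04 = 8.96.

8.96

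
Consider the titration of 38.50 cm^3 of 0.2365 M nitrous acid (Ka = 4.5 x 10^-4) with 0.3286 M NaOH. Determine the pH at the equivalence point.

n(HNO2) = 0.2365 x 0.03850 = 0.009105 mol; V(NaOH) at equivalence = 0.009105/0.3286 = 0.02771 L.
At equivalence all the acid is converted to NO2-; total volume = 0.03850 + 0.02771 = 0.06621 L, so [NO2-] = 0.009105/0.06621 = 0.1375 M.
Kb = Kw/Ka = 1.0e-14 / 4.5 x 10^-4 = 2.22e-11.
[OH^-] = sqrt(Kb x [NO2-]) = sqrt(2.22e-11 x 0.1375) = 1.75e-6 M.
pOH = 5.76, so pH = 14.00 - 5.76 = 8.24.

8.24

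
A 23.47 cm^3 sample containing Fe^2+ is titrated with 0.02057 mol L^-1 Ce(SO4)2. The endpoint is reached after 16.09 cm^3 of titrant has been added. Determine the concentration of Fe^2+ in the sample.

0.0141 M

n(Ce(SO4)2) = 0.02057 x 0.01609 = 0.0003310 mol.
From the balanced equation, 1 mol Ce(SO4)2 reacts with 1 mol Fe^2+, so n(Fe^2+) = 0.0003310 x 1/1 = 0.0003310 mol.
[Fe^2+] = 0.0003310 / 0.02347 L = 0.0141 M.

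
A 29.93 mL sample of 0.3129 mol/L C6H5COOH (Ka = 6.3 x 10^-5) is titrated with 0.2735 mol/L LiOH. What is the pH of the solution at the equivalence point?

8.68

n(C6H5COOH) = 0.3129 x 0.02993 = 0.009365 mol; V(LiOH) at equivalence = 0.009365/0.2735 = 0.03424 L.
At equivalence all the acid is converted to C6H5COO-; total volume = 0.02993 + 0.03424 = 0.06417 L, so [C6H5COO-] = 0.009365/0.06417 = 0.1459 M.
Kb = Kw/Ka = 1.0e-14 / 6.3 x 10^-5 = 1.59e-10.
[OH^-] = sqrt(Kb x [C6H5COO-]) = sqrt(1.59e-10 x 0.1459) = 4.81e-6 M.
pOH = 5.32, so pH = 14.00 - 5.32 = 8.68.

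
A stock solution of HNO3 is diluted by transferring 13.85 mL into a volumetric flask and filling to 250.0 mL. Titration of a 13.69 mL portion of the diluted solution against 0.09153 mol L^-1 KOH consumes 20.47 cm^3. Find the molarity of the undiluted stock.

n(KOH) = 0.09153 x 0.02047 = 0.001874 mol.
n(HNO3) in the aliquot = 0.001874 mol.
[diluted HNO3] = 0.001874 / 0.01369 = 0.1369 M.
Dilution factor = 250.0/13.85 = 18.05, so [stock] = 0.1369 x 18.05 = 2.47 M.

2.47 M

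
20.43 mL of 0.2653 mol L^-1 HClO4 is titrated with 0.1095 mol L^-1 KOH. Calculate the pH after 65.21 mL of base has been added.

12.30

n(acid) = 0.2653 x 0.02043 = 0.005420 mol; n(KOH) added = 0.1095 x 0.06521 = 0.007140 mol.
Base is in excess by 0.007140 - 0.005420 = 0.001720 mol in a total volume of 0.08564 L.
[OH^-] = 0.001720/0.08564 = 0.02009 M, so pOH = 1.70 and pH = 14.00 - 1.70 = 12.30.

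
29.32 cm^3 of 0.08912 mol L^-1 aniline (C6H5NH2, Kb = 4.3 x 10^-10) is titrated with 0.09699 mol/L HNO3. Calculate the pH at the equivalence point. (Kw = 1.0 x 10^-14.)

2.98

n(C6H5NH2) = 0.08912 x 0.02932 = 0.002613 mol; V(HNO3) at equivalence = 0.002613/0.09699 = 0.02694 L.
At equivalence the base is fully converted to C6H5NH3+; total volume = 0.05626 L, so [C6H5NH3+] = 0.002613/0.05626 = 0.04644 M.
Ka(C6H5NH3+) = Kw/Kb = 1.0e-14 / 4.3 x 10^-10 = 2.33e-5.
[H^+] = sqrt(Ka x [C6H5NH3+]) = sqrt(2.33e-5 x 0.04644) = 0.00104 M.
pH = -log(0.00104) = 2.98.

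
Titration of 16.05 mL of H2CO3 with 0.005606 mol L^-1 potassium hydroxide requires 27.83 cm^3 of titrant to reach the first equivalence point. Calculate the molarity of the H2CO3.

0.00972 M

n(KOH) = 0.005606 x 0.02783 = 0.0001560 mol.
At the first equivalence point, 1 mol OH^- react per mol H2CO3, so n(H2CO3) = 0.0001560 / 1 = 0.0001560 mol.
[H2CO3] = 0.0001560 / 0.01605 L = 0.00972 M.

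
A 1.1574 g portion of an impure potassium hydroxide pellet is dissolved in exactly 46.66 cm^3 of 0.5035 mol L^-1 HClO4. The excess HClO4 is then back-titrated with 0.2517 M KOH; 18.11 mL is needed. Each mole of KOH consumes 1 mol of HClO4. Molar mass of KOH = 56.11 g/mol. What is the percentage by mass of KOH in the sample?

Total n(HClO4) added = 0.5035 x 0.04666 = 0.02349 mol.
n(KOH) used = 0.2517 x 0.01811 = 0.004558 mol, which equals the excess n(HClO4).
So n(HClO4) consumed by the sample = 0.02349 - 0.004558 = 0.01894 mol.
n(KOH) = 0.01894 / 1 = 0.01894 mol.
mass KOH = 0.01894 x 56.11 = 1.062 g, so %KOH = 1.062/1.1574 x 100 = 91.8%.

91.8%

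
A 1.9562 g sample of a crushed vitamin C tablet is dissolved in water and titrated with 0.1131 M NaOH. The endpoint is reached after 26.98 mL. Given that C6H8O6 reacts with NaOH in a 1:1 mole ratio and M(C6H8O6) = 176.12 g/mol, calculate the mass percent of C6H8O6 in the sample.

27.5%

n(NaOH) = 0.1131 x 0.02698 = 0.003051 mol.
n(C6H8O6) = 0.003051 / 1 = 0.003051 mol.
mass of C6H8O6 = 0.003051 x 176.12 = 0.5374 g.
% purity = 0.5374 / 1.9562 x 100 = 27.5%.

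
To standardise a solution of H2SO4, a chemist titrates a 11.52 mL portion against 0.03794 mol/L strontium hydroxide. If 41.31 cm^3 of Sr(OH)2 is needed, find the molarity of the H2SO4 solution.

0.136 M

n(Sr(OH)2) delivered = 0.03794 x 0.04131 = 0.001567 mol.
For a 1:1 reaction, n(H2SO4) = 0.001567 mol.
[H2SO4] = 0.001567 mol / 0.01152 L = 0.136 M.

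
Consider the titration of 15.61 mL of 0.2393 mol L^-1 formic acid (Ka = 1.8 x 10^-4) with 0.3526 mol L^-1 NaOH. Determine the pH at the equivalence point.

8.45

n(HCOOH) = 0.2393 x 0.01561 = 0.003735 mol; V(NaOH) at equivalence = 0.003735/0.3526 = 0.01059 L.
At equivalence all the acid is converted to HCOO-; total volume = 0.01561 + 0.01059 = 0.02620 L, so [HCOO-] = 0.003735/0.02620 = 0.1426 M.
Kb = Kw/Ka = 1.0e-14 / 1.8 x 10^-4 = 5.56e-11.
[OH^-] = sqrt(Kb x [HCOO-]) = sqrt(5.56e-11 x 0.1426) = 2.81e-6 M.
pOH = 5.55, so pH = 14.00 - 5.55 = 8.45.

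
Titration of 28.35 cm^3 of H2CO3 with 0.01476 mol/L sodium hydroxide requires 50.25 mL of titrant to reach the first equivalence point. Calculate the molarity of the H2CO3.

n(NaOH) = 0.01476 x 0.05025 = 0.0007417 mol.
At the first equivalence point, 1 mol OH^- react per mol H2CO3, so n(H2CO3) = 0.0007417 / 1 = 0.0007417 mol.
[H2CO3] = 0.0007417 / 0.02835 L = 0.0262 M.

0.0262 M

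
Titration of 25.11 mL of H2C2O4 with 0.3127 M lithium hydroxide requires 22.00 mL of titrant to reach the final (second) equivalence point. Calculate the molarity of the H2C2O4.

0.137 M

n(LiOH) = 0.3127 x 0.02200 = 0.006879 mol.
At the final (second) equivalence point, 2 mol OH^- react per mol H2C2O4, so n(H2C2O4) = 0.006879 / 2 = 0.003440 mol.
[H2C2O4] = 0.003440 / 0.02511 L = 0.137 M.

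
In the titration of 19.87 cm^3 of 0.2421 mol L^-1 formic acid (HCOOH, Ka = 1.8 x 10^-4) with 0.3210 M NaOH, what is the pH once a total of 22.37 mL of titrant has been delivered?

12.75

n(acid) = 0.2421 x 0.01987 = 0.004811 mol; n(NaOH) added = 0.3210 x 0.02237 = 0.007181 mol.
Base is in excess by 0.007181 - 0.004811 = 0.002370 mol in a total volume of 0.04224 L.
[OH^-] = 0.002370/0.04224 = 0.05611 M, so pOH = 1.25 and pH = 14.00 - 1.25 = 12.75.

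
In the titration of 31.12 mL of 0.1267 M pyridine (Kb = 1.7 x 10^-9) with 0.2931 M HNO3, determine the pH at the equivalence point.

n(C5H5N) = 0.1267 x 0.03112 = 0.003943 mol; V(HNO3) at equivalence = 0.003943/0.2931 = 0.01345 L.
At equivalence the base is fully converted to C5H5NH+; total volume = 0.04457 L, so [C5H5NH+] = 0.003943/0.04457 = 0.08846 M.
Ka(C5H5NH+) = Kw/Kb = 1.0e-14 / 1.7 x 10^-9 = 5.88e-6.
[H^+] = sqrt(Ka x [C5H5NH+]) = sqrt(5.88e-6 x 0.08846) = 0.000721 M.
pH = -log(0.000721) = 3.14.

3.14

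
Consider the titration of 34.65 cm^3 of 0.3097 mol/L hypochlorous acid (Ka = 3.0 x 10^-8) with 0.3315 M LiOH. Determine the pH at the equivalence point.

n(HClO) = 0.3097 x 0.03465 = 0.01073 mol; V(LiOH) at equivalence = 0.01073/0.3315 = 0.03237 L.
At equivalence all the acid is converted to ClO-; total volume = 0.03465 + 0.03237 = 0.06702 L, so [ClO-] = 0.01073/0.06702 = 0.1601 M.
Kb = Kw/Ka = 1.0e-14 / 3.0 x 10^-8 = 3.33e-7.
[OH^-] = sqrt(Kb x [ClO-]) = sqrt(3.33e-7 x 0.1601) = 0.000231 M.
pOH = 3.64, so pH = 14.00 - 3.64 = 10.36.

10.36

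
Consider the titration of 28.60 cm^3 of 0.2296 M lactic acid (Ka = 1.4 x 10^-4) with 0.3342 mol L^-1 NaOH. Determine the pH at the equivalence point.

n(HC3H5O3) = 0.2296 x 0.02860 = 0.006567 mol; V(NaOH) at equivalence = 0.006567/0.3342 = 0.01965 L.
At equivalence all the acid is converted to C3H5O3-; total volume = 0.02860 + 0.01965 = 0.04825 L, so [C3H5O3-] = 0.006567/0.04825 = 0.1361 M.
Kb = Kw/Ka = 1.0e-14 / 1.4 x 10^-4 = 7.14e-11.
[OH^-] = sqrt(Kb x [C3H5O3-]) = sqrt(7.14e-11 x 0.1361) = 3.12e-6 M.
pOH = 5.51, so pH = 14.00 - 5.51 = 8.49.

8.49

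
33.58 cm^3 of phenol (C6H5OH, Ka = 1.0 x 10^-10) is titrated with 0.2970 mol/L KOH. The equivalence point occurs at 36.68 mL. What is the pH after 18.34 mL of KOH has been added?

18.34 mL is exactly half the equivalence volume (36.68/2), i.e. the half-equivalence point.
There, n(HA) = n(A^-), so pH = pKa = -log(1.0 x 10^-10) = 10.00.

10.00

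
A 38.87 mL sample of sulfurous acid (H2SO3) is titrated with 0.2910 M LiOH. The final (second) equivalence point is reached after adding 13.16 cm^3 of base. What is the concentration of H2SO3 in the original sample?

0.0493 M

n(LiOH) = 0.2910 x 0.01316 = 0.003830 mol.
At the final (second) equivalence point, 2 mol OH^- react per mol H2SO3, so n(H2SO3) = 0.003830 / 2 = 0.001915 mol.
[H2SO3] = 0.001915 / 0.03887 L = 0.0493 M.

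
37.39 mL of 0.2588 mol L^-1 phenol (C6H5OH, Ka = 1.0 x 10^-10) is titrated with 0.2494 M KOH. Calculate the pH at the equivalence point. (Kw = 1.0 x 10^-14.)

n(C6H5OH) = 0.2588 x 0.03739 = 0.009677 mol; V(KOH) at equivalence = 0.009677/0.2494 = 0.03880 L.
At equivalence all the acid is converted to C6H5O-; total volume = 0.03739 + 0.03880 = 0.07619 L, so [C6H5O-] = 0.009677/0.07619 = 0.1270 M.
Kb = Kw/Ka = 1.0e-14 / 1.0 x 10^-10 = 0.000100.
[OH^-] = sqrt(Kb x [C6H5O-]) = sqrt(0.000100 x 0.1270) = 0.00356 M.
pOH = 2.45, so pH = 14.00 - 2.45 = 11.55.

11.55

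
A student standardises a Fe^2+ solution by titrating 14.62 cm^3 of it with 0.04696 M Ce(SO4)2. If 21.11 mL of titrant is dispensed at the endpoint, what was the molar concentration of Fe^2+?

0.0678 M

n(Ce(SO4)2) = 0.04696 x 0.02111 = 0.0009913 mol.
From the balanced equation, 1 mol Ce(SO4)2 reacts with 1 mol Fe^2+, so n(Fe^2+) = 0.0009913 x 1/1 = 0.0009913 mol.
[Fe^2+] = 0.0009913 / 0.01462 L = 0.0678 M.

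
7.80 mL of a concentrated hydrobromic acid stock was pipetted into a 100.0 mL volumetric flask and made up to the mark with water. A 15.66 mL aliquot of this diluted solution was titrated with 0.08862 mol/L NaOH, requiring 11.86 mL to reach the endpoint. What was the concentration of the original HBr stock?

0.860 M

n(NaOH) = 0.08862 x 0.01186 = 0.001051 mol.
n(HBr) in the aliquot = 0.001051 mol.
[diluted HBr] = 0.001051 / 0.01566 = 0.06712 M.
Dilution factor = 100.0/7.800 = 12.82, so [stock] = 0.06712 x 12.82 = 0.860 M.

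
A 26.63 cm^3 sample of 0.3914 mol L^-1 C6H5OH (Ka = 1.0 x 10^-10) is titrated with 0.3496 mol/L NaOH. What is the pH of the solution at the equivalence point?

11.63

n(C6H5OH) = 0.3914 x 0.02663 = 0.01042 mol; V(NaOH) at equivalence = 0.01042/0.3496 = 0.02981 L.
At equivalence all the acid is converted to C6H5O-; total volume = 0.02663 + 0.02981 = 0.05644 L, so [C6H5O-] = 0.01042/0.05644 = 0.1847 M.
Kb = Kw/Ka = 1.0e-14 / 1.0 x 10^-10 = 0.000100.
[OH^-] = sqrt(Kb x [C6H5O-]) = sqrt(0.000100 x 0.1847) = 0.00430 M.
pOH = 2.37, so pH = 14.00 - 2.37 = 11.63.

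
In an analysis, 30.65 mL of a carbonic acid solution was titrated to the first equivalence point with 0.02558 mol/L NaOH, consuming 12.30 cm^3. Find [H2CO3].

0.0103 M

n(NaOH) = 0.02558 x 0.01230 = 0.0003146 mol.
At the first equivalence point, 1 mol OH^- react per mol H2CO3, so n(H2CO3) = 0.0003146 / 1 = 0.0003146 mol.
[H2CO3] = 0.0003146 / 0.03065 L = 0.0103 M.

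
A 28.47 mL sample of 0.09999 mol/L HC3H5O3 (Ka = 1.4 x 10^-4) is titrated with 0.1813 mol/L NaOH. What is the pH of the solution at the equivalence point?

8.33

n(HC3H5O3) = 0.09999 x 0.02847 = 0.002847 mol; V(NaOH) at equivalence = 0.002847/0.1813 = 0.01570 L.
At equivalence all the acid is converted to C3H5O3-; total volume = 0.02847 + 0.01570 = 0.04417 L, so [C3H5O3-] = 0.002847/0.04417 = 0.06445 M.
Kb = Kw/Ka = 1.0e-14 / 1.4 x 10^-4 = 7.14e-11.
[OH^-] = sqrt(Kb x [C3H5O3-]) = sqrt(7.14e-11 x 0.06445) = 2.15e-6 M.
pOH = 5.67, so pH = 14.00 - 5.67 = 8.33.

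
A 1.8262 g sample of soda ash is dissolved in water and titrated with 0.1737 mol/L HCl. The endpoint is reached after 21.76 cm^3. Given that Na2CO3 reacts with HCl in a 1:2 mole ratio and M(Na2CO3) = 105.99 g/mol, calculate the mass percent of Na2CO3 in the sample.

n(HCl) = 0.1737 x 0.02176 = 0.003780 mol.
n(Na2CO3) = 0.003780 / 2 = 0.001890 mol.
mass of Na2CO3 = 0.001890 x 105.99 = 0.2003 g.
% purity = 0.2003 / 1.8262 x 100 = 11.0%.

11.0%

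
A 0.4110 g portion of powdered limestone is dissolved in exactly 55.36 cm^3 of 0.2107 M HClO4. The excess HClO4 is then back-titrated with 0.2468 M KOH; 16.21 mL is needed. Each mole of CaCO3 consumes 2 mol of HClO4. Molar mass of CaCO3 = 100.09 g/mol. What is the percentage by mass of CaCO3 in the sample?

Total n(HClO4) added = 0.2107 x 0.05536 = 0.01166 mol.
n(KOH) used = 0.2468 x 0.01621 = 0.004001 mol, which equals the excess n(HClO4).
So n(HClO4) consumed by the sample = 0.01166 - 0.004001 = 0.007664 mol.
n(CaCO3) = 0.007664 / 2 = 0.003832 mol.
mass CaCO3 = 0.003832 x 100.09 = 0.3835 g, so %CaCO3 = 0.3835/0.4110 x 100 = 93.3%.

93.3%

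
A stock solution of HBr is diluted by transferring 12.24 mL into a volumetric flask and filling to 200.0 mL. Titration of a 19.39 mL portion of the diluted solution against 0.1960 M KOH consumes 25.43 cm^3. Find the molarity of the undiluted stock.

n(KOH) = 0.1960 x 0.02543 = 0.004984 mol.
n(HBr) in the aliquot = 0.004984 mol.
[diluted HBr] = 0.004984 / 0.01939 = 0.2571 M.
Dilution factor = 200.0/12.24 = 16.34, so [stock] = 0.2571 x 16.34 = 4.20 M.

4.20 M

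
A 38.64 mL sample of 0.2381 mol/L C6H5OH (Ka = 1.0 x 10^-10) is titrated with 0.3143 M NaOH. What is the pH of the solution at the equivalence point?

11.57

n(C6H5OH) = 0.2381 x 0.03864 = 0.009200 mol; V(NaOH) at equivalence = 0.009200/0.3143 = 0.02927 L.
At equivalence all the acid is converted to C6H5O-; total volume = 0.03864 + 0.02927 = 0.06791 L, so [C6H5O-] = 0.009200/0.06791 = 0.1355 M.
Kb = Kw/Ka = 1.0e-14 / 1.0 x 10^-10 = 0.000100.
[OH^-] = sqrt(Kb x [C6H5O-]) = sqrt(0.000100 x 0.1355) = 0.00368 M.
pOH = 2.43, so pH = 14.00 - 2.43 = 11.57.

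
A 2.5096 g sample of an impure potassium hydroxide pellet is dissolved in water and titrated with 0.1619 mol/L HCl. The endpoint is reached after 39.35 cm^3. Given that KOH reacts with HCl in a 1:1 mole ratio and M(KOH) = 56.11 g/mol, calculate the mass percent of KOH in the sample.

14.2%

n(HCl) = 0.1619 x 0.03935 = 0.006371 mol.
n(KOH) = 0.006371 / 1 = 0.006371 mol.
mass of KOH = 0.006371 x 56.11 = 0.3575 g.
% purity = 0.3575 / 2.5096 x 100 = 14.2%.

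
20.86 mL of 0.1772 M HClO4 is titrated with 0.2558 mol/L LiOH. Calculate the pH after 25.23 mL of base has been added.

n(acid) = 0.1772 x 0.02086 = 0.003696 mol; n(LiOH) added = 0.2558 x 0.02523 = 0.006454 mol.
Base is in excess by 0.006454 - 0.003696 = 0.002757 mol in a total volume of 0.04609 L.
[OH^-] = 0.002757/0.04609 = 0.05983 M, so pOH = 1.22 and pH = 14.00 - 1.22 = 12.78.

12.78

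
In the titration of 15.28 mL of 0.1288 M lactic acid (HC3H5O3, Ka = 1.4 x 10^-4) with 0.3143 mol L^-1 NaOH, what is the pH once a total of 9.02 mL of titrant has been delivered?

12.55

n(acid) = 0.1288 x 0.01528 = 0.001968 mol; n(NaOH) added = 0.3143 x 0.009020 = 0.002835 mol.
Base is in excess by 0.002835 - 0.001968 = 0.0008669 mol in a total volume of 0.02430 L.
[OH^-] = 0.0008669/0.02430 = 0.03568 M, so pOH = 1.45 and pH = 14.00 - 1.45 = 12.55.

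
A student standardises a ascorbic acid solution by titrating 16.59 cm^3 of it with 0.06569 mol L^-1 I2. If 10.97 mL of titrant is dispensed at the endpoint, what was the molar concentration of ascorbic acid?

n(I2) = 0.06569 x 0.01097 = 0.0007206 mol.
From the balanced equation, 1 mol I2 reacts with 1 mol ascorbic acid, so n(ascorbic acid) = 0.0007206 x 1/1 = 0.0007206 mol.
[ascorbic acid] = 0.0007206 / 0.01659 L = 0.0434 M.

0.0434 M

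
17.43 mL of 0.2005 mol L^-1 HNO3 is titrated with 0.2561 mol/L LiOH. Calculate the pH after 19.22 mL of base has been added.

n(acid) = 0.2005 x 0.01743 = 0.003495 mol; n(LiOH) added = 0.2561 x 0.01922 = 0.004922 mol.
Base is in excess by 0.004922 - 0.003495 = 0.001428 mol in a total volume of 0.03665 L.
[OH^-] = 0.001428/0.03665 = 0.03895 M, so pOH = 1.41 and pH = 14.00 - 1.41 = 12.59.

12.59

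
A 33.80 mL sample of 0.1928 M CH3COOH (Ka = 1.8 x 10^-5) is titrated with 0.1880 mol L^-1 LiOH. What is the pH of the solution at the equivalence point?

8.86

n(CH3COOH) = 0.1928 x 0.03380 = 0.006517 mol; V(LiOH) at equivalence = 0.006517/0.1880 = 0.03466 L.
At equivalence all the acid is converted to CH3COO-; total volume = 0.03380 + 0.03466 = 0.06846 L, so [CH3COO-] = 0.006517/0.06846 = 0.09518 M.
Kb = Kw/Ka = 1.0e-14 / 1.8 x 10^-5 = 5.56e-10.
[OH^-] = sqrt(Kb x [CH3COO-]) = sqrt(5.56e-10 x 0.09518) = 7.27e-6 M.
pOH = 5.14, so pH = 14.00 - 5.14 = 8.86.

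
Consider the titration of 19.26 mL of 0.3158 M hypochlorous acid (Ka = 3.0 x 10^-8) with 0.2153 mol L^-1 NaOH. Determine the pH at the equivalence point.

n(HClO) = 0.3158 x 0.01926 = 0.006082 mol; V(NaOH) at equivalence = 0.006082/0.2153 = 0.02825 L.
At equivalence all the acid is converted to ClO-; total volume = 0.01926 + 0.02825 = 0.04751 L, so [ClO-] = 0.006082/0.04751 = 0.1280 M.
Kb = Kw/Ka = 1.0e-14 / 3.0 x 10^-8 = 3.33e-7.
[OH^-] = sqrt(Kb x [ClO-]) = sqrt(3.33e-7 x 0.1280) = 0.000207 M.
pOH = 3.68, so pH = 14.00 - 3.68 = 10.32.

10.32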